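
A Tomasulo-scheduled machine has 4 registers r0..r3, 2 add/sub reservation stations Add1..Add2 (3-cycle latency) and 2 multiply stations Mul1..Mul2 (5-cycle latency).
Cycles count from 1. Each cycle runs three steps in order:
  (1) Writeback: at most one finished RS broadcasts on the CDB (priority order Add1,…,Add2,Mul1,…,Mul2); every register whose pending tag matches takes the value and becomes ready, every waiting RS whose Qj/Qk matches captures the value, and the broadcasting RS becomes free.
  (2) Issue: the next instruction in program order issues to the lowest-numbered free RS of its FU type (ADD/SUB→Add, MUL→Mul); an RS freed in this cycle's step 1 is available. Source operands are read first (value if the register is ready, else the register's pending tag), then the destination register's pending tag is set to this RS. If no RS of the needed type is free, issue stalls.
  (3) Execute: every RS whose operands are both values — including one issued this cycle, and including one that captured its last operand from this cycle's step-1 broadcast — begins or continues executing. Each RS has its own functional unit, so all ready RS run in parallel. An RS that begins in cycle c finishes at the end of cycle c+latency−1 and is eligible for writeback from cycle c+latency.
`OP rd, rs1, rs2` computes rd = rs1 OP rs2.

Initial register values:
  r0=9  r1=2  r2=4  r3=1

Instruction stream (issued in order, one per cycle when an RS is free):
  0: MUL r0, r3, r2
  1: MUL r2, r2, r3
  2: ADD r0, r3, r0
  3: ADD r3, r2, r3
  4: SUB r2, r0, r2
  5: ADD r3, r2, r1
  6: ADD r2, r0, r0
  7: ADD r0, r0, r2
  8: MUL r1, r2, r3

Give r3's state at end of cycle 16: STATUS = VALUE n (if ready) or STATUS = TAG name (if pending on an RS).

STATUS = VALUE 3

c1: issue MUL r0<-Mul1 | r0:Mul1,r1:2,r2:4,r3:1
c2: issue MUL r2<-Mul2 | r0:Mul1,r1:2,r2:Mul2,r3:1
c3: issue ADD r0<-Add1 | r0:Add1,r1:2,r2:Mul2,r3:1
c4: issue ADD r3<-Add2 | r0:Add1,r1:2,r2:Mul2,r3:Add2
c5: stall | r0:Add1,r1:2,r2:Mul2,r3:Add2
c6: CDB Mul1=4; stall | r0:Add1,r1:2,r2:Mul2,r3:Add2
c7: CDB Mul2=4; stall | r0:Add1,r1:2,r2:4,r3:Add2
c8: stall | r0:Add1,r1:2,r2:4,r3:Add2
c9: CDB Add1=5; issue SUB r2<-Add1 | r0:5,r1:2,r2:Add1,r3:Add2
c10: CDB Add2=5; issue ADD r3<-Add2 | r0:5,r1:2,r2:Add1,r3:Add2
c11: stall | r0:5,r1:2,r2:Add1,r3:Add2
c12: CDB Add1=1; issue ADD r2<-Add1 | r0:5,r1:2,r2:Add1,r3:Add2
c13: stall | r0:5,r1:2,r2:Add1,r3:Add2
c14: stall | r0:5,r1:2,r2:Add1,r3:Add2
c15: CDB Add1=10; issue ADD r0<-Add1 | r0:Add1,r1:2,r2:10,r3:Add2
c16: CDB Add2=3; issue MUL r1<-Mul1 | r0:Add1,r1:Mul1,r2:10,r3:3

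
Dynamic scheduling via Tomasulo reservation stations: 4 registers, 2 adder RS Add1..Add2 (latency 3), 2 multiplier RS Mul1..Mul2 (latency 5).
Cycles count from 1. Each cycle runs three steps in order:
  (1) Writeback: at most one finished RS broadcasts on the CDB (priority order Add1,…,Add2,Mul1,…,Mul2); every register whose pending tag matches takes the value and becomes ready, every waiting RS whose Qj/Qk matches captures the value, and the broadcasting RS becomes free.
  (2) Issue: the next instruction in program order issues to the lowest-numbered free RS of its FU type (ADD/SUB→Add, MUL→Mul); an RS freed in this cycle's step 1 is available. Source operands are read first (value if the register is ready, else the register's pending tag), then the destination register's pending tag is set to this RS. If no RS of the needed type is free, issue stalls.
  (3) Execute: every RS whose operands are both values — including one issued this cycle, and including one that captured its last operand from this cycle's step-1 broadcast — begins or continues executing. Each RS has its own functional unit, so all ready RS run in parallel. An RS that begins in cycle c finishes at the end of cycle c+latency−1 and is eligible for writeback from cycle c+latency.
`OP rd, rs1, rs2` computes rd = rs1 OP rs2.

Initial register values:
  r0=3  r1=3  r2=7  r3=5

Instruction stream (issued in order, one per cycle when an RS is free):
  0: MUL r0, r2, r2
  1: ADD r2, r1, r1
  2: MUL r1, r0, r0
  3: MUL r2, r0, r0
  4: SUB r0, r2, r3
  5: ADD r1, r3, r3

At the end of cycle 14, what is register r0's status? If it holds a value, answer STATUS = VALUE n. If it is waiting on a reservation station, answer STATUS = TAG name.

STATUS = TAG Add1

cycle 1: issue MUL r0<-Mul1 // r0:Mul1,r1:3,r2:7,r3:5
cycle 2: issue ADD r2<-Add1 // r0:Mul1,r1:3,r2:Add1,r3:5
cycle 3: issue MUL r1<-Mul2 // r0:Mul1,r1:Mul2,r2:Add1,r3:5
cycle 4: stall // r0:Mul1,r1:Mul2,r2:Add1,r3:5
cycle 5: CDB Add1=6; stall // r0:Mul1,r1:Mul2,r2:6,r3:5
cycle 6: CDB Mul1=49; issue MUL r2<-Mul1 // r0:49,r1:Mul2,r2:Mul1,r3:5
cycle 7: issue SUB r0<-Add1 // r0:Add1,r1:Mul2,r2:Mul1,r3:5
cycle 8: issue ADD r1<-Add2 // r0:Add1,r1:Add2,r2:Mul1,r3:5
cycle 9: - // r0:Add1,r1:Add2,r2:Mul1,r3:5
cycle 10: - // r0:Add1,r1:Add2,r2:Mul1,r3:5
cycle 11: CDB Add2=10 // r0:Add1,r1:10,r2:Mul1,r3:5
cycle 12: CDB Mul1=2401 // r0:Add1,r1:10,r2:2401,r3:5
cycle 13: CDB Mul2=2401 // r0:Add1,r1:10,r2:2401,r3:5
cycle 14: - // r0:Add1,r1:10,r2:2401,r3:5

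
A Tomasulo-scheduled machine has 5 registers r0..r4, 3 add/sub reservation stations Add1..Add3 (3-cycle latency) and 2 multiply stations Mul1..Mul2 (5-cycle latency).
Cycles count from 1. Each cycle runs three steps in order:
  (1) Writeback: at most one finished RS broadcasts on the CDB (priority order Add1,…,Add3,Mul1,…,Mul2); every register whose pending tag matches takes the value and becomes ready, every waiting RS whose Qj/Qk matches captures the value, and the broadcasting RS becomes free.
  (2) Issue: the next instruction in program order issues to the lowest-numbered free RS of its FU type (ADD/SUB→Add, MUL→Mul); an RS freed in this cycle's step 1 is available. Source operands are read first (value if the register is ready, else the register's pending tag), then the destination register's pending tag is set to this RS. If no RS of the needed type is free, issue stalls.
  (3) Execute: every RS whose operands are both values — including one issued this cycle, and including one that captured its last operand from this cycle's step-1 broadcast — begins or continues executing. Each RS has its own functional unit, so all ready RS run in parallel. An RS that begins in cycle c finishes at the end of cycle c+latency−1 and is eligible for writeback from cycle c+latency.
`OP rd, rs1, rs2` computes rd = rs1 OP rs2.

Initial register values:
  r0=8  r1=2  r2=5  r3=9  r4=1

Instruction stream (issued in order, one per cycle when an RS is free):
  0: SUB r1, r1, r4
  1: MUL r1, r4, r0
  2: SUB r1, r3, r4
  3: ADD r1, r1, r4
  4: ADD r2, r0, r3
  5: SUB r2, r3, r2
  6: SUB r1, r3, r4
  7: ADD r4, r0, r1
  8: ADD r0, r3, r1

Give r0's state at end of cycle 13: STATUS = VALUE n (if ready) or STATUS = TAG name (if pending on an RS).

  c1: issue SUB r1<-Add1  regs: r0:8,r1:Add1,r2:5,r3:9,r4:1
  c2: issue MUL r1<-Mul1  regs: r0:8,r1:Mul1,r2:5,r3:9,r4:1
  c3: issue SUB r1<-Add2  regs: r0:8,r1:Add2,r2:5,r3:9,r4:1
  c4: CDB Add1=1; issue ADD r1<-Add1  regs: r0:8,r1:Add1,r2:5,r3:9,r4:1
  c5: issue ADD r2<-Add3  regs: r0:8,r1:Add1,r2:Add3,r3:9,r4:1
  c6: CDB Add2=8; issue SUB r2<-Add2  regs: r0:8,r1:Add1,r2:Add2,r3:9,r4:1
  c7: CDB Mul1=8; stall  regs: r0:8,r1:Add1,r2:Add2,r3:9,r4:1
  c8: CDB Add3=17; issue SUB r1<-Add3  regs: r0:8,r1:Add3,r2:Add2,r3:9,r4:1
  c9: CDB Add1=9; issue ADD r4<-Add1  regs: r0:8,r1:Add3,r2:Add2,r3:9,r4:Add1
  c10: stall  regs: r0:8,r1:Add3,r2:Add2,r3:9,r4:Add1
  c11: CDB Add2=-8; issue ADD r0<-Add2  regs: r0:Add2,r1:Add3,r2:-8,r3:9,r4:Add1
  c12: CDB Add3=8  regs: r0:Add2,r1:8,r2:-8,r3:9,r4:Add1
  c13: -  regs: r0:Add2,r1:8,r2:-8,r3:9,r4:Add1

STATUS = TAG Add2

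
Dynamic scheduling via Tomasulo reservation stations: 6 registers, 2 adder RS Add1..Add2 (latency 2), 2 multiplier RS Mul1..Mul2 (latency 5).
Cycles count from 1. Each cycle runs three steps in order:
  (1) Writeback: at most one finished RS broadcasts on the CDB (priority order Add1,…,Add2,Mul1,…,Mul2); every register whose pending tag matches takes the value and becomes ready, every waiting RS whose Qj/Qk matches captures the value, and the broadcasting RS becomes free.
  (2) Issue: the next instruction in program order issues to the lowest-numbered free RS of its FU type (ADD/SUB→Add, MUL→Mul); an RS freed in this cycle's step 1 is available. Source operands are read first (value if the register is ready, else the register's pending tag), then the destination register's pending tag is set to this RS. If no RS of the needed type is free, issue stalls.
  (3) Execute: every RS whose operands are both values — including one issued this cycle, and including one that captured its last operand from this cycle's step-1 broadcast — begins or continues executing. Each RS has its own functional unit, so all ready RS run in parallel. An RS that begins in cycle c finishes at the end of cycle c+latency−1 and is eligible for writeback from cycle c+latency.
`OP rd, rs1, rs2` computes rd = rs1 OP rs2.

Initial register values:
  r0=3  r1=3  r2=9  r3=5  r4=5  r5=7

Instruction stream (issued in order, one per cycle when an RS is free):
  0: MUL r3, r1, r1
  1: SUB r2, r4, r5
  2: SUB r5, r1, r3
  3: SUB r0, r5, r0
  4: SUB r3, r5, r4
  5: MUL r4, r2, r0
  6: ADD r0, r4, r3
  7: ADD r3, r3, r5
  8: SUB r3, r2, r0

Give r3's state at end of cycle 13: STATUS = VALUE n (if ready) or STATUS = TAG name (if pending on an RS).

  c1: issue MUL r3<-Mul1  regs: r0:3,r1:3,r2:9,r3:Mul1,r4:5,r5:7
  c2: issue SUB r2<-Add1  regs: r0:3,r1:3,r2:Add1,r3:Mul1,r4:5,r5:7
  c3: issue SUB r5<-Add2  regs: r0:3,r1:3,r2:Add1,r3:Mul1,r4:5,r5:Add2
  c4: CDB Add1=-2; issue SUB r0<-Add1  regs: r0:Add1,r1:3,r2:-2,r3:Mul1,r4:5,r5:Add2
  c5: stall  regs: r0:Add1,r1:3,r2:-2,r3:Mul1,r4:5,r5:Add2
  c6: CDB Mul1=9; stall  regs: r0:Add1,r1:3,r2:-2,r3:9,r4:5,r5:Add2
  c7: stall  regs: r0:Add1,r1:3,r2:-2,r3:9,r4:5,r5:Add2
  c8: CDB Add2=-6; issue SUB r3<-Add2  regs: r0:Add1,r1:3,r2:-2,r3:Add2,r4:5,r5:-6
  c9: issue MUL r4<-Mul1  regs: r0:Add1,r1:3,r2:-2,r3:Add2,r4:Mul1,r5:-6
  c10: CDB Add1=-9; issue ADD r0<-Add1  regs: r0:Add1,r1:3,r2:-2,r3:Add2,r4:Mul1,r5:-6
  c11: CDB Add2=-11; issue ADD r3<-Add2  regs: r0:Add1,r1:3,r2:-2,r3:Add2,r4:Mul1,r5:-6
  c12: stall  regs: r0:Add1,r1:3,r2:-2,r3:Add2,r4:Mul1,r5:-6
  c13: CDB Add2=-17; issue SUB r3<-Add2  regs: r0:Add1,r1:3,r2:-2,r3:Add2,r4:Mul1,r5:-6

STATUS = TAG Add2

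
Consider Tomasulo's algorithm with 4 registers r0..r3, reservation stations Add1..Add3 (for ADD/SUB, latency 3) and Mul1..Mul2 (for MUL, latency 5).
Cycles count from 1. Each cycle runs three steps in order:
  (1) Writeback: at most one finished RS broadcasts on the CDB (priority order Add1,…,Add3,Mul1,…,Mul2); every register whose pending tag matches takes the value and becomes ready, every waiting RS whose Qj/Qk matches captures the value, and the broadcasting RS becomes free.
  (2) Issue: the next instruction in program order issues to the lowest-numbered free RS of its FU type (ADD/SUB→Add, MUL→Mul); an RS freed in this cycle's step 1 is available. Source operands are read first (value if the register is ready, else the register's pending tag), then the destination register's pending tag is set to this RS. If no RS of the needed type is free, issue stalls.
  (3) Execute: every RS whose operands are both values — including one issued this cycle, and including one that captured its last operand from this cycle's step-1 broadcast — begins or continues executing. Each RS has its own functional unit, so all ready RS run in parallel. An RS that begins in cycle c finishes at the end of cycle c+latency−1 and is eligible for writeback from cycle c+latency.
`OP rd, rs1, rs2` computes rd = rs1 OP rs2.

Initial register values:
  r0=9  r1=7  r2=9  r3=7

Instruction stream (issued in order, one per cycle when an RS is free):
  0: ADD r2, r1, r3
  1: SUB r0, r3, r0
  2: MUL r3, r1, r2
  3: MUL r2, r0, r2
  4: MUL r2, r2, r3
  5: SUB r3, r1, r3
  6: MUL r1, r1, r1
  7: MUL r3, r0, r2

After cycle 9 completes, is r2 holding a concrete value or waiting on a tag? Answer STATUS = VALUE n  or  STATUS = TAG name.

STATUS = TAG Mul1

c1: issue ADD r2<-Add1 | r0:9,r1:7,r2:Add1,r3:7
c2: issue SUB r0<-Add2 | r0:Add2,r1:7,r2:Add1,r3:7
c3: issue MUL r3<-Mul1 | r0:Add2,r1:7,r2:Add1,r3:Mul1
c4: CDB Add1=14; issue MUL r2<-Mul2 | r0:Add2,r1:7,r2:Mul2,r3:Mul1
c5: CDB Add2=-2; stall | r0:-2,r1:7,r2:Mul2,r3:Mul1
c6: stall | r0:-2,r1:7,r2:Mul2,r3:Mul1
c7: stall | r0:-2,r1:7,r2:Mul2,r3:Mul1
c8: stall | r0:-2,r1:7,r2:Mul2,r3:Mul1
c9: CDB Mul1=98; issue MUL r2<-Mul1 | r0:-2,r1:7,r2:Mul1,r3:98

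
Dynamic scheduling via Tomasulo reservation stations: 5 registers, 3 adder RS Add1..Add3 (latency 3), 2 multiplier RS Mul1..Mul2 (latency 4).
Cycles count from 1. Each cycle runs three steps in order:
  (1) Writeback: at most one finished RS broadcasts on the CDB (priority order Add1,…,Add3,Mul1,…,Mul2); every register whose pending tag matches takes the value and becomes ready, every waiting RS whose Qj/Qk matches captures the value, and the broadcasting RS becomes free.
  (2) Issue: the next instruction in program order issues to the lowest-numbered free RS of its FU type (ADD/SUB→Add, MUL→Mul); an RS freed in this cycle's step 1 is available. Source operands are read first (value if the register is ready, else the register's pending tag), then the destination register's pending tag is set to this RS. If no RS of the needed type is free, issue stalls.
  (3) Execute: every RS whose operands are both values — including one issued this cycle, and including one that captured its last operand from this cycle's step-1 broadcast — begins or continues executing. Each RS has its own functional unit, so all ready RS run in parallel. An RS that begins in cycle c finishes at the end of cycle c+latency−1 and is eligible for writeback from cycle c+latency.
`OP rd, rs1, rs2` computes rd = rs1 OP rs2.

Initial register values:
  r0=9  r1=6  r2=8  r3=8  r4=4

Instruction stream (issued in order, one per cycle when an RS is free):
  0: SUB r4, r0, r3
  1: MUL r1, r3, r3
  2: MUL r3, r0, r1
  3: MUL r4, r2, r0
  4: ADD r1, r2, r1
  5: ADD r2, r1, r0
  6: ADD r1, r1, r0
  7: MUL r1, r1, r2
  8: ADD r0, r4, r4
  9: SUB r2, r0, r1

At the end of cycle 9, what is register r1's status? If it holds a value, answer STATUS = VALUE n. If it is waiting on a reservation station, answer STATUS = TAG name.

STATUS = TAG Add3

  c1: issue SUB r4<-Add1  regs: r0:9,r1:6,r2:8,r3:8,r4:Add1
  c2: issue MUL r1<-Mul1  regs: r0:9,r1:Mul1,r2:8,r3:8,r4:Add1
  c3: issue MUL r3<-Mul2  regs: r0:9,r1:Mul1,r2:8,r3:Mul2,r4:Add1
  c4: CDB Add1=1; stall  regs: r0:9,r1:Mul1,r2:8,r3:Mul2,r4:1
  c5: stall  regs: r0:9,r1:Mul1,r2:8,r3:Mul2,r4:1
  c6: CDB Mul1=64; issue MUL r4<-Mul1  regs: r0:9,r1:64,r2:8,r3:Mul2,r4:Mul1
  c7: issue ADD r1<-Add1  regs: r0:9,r1:Add1,r2:8,r3:Mul2,r4:Mul1
  c8: issue ADD r2<-Add2  regs: r0:9,r1:Add1,r2:Add2,r3:Mul2,r4:Mul1
  c9: issue ADD r1<-Add3  regs: r0:9,r1:Add3,r2:Add2,r3:Mul2,r4:Mul1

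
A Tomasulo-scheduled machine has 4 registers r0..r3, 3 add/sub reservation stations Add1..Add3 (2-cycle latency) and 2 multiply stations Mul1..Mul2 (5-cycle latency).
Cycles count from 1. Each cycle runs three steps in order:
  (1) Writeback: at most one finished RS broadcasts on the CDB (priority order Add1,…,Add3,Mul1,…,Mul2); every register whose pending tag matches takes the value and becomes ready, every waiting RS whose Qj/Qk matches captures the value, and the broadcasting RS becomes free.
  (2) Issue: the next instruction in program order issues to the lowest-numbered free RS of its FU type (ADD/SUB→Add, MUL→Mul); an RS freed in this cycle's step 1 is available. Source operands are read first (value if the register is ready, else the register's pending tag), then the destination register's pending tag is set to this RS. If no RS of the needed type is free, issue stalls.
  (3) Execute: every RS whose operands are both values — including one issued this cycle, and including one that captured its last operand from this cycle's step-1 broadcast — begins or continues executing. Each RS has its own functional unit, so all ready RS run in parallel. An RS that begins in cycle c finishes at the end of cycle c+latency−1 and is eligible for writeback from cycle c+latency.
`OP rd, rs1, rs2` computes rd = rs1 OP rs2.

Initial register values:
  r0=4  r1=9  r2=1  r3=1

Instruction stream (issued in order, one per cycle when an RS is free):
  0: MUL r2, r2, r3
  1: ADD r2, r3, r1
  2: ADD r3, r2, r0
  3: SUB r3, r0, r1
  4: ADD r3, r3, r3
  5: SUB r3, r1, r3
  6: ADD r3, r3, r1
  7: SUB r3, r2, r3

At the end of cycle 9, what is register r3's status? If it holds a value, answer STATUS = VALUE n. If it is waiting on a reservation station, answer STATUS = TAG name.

c1: issue MUL r2<-Mul1 | r0:4,r1:9,r2:Mul1,r3:1
c2: issue ADD r2<-Add1 | r0:4,r1:9,r2:Add1,r3:1
c3: issue ADD r3<-Add2 | r0:4,r1:9,r2:Add1,r3:Add2
c4: CDB Add1=10; issue SUB r3<-Add1 | r0:4,r1:9,r2:10,r3:Add1
c5: issue ADD r3<-Add3 | r0:4,r1:9,r2:10,r3:Add3
c6: CDB Add1=-5; issue SUB r3<-Add1 | r0:4,r1:9,r2:10,r3:Add1
c7: CDB Add2=14; issue ADD r3<-Add2 | r0:4,r1:9,r2:10,r3:Add2
c8: CDB Add3=-10; issue SUB r3<-Add3 | r0:4,r1:9,r2:10,r3:Add3
c9: CDB Mul1=1 | r0:4,r1:9,r2:10,r3:Add3

STATUS = TAG Add3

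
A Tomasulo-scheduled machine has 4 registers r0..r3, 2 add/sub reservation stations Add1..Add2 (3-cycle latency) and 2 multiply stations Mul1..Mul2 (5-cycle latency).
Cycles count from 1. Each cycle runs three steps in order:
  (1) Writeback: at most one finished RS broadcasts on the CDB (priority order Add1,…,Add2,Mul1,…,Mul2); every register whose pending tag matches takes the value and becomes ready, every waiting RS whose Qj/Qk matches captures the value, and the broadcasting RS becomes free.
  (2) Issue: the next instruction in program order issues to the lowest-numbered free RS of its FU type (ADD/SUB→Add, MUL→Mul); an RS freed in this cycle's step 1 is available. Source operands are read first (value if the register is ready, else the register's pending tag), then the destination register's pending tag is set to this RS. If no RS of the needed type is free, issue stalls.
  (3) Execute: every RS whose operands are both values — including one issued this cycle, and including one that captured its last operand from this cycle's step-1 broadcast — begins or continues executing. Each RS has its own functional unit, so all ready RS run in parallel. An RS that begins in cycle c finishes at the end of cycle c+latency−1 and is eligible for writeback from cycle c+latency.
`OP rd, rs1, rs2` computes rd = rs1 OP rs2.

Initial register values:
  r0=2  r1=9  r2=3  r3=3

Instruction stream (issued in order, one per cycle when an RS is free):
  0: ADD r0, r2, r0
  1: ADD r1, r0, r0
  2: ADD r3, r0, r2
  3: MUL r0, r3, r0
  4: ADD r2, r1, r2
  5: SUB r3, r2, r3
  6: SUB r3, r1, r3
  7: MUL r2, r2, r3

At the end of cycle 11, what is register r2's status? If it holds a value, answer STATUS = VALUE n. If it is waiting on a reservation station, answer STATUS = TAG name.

cycle 1: issue ADD r0<-Add1 // r0:Add1,r1:9,r2:3,r3:3
cycle 2: issue ADD r1<-Add2 // r0:Add1,r1:Add2,r2:3,r3:3
cycle 3: stall // r0:Add1,r1:Add2,r2:3,r3:3
cycle 4: CDB Add1=5; issue ADD r3<-Add1 // r0:5,r1:Add2,r2:3,r3:Add1
cycle 5: issue MUL r0<-Mul1 // r0:Mul1,r1:Add2,r2:3,r3:Add1
cycle 6: stall // r0:Mul1,r1:Add2,r2:3,r3:Add1
cycle 7: CDB Add1=8; issue ADD r2<-Add1 // r0:Mul1,r1:Add2,r2:Add1,r3:8
cycle 8: CDB Add2=10; issue SUB r3<-Add2 // r0:Mul1,r1:10,r2:Add1,r3:Add2
cycle 9: stall // r0:Mul1,r1:10,r2:Add1,r3:Add2
cycle 10: stall // r0:Mul1,r1:10,r2:Add1,r3:Add2
cycle 11: CDB Add1=13; issue SUB r3<-Add1 // r0:Mul1,r1:10,r2:13,r3:Add1

STATUS = VALUE 13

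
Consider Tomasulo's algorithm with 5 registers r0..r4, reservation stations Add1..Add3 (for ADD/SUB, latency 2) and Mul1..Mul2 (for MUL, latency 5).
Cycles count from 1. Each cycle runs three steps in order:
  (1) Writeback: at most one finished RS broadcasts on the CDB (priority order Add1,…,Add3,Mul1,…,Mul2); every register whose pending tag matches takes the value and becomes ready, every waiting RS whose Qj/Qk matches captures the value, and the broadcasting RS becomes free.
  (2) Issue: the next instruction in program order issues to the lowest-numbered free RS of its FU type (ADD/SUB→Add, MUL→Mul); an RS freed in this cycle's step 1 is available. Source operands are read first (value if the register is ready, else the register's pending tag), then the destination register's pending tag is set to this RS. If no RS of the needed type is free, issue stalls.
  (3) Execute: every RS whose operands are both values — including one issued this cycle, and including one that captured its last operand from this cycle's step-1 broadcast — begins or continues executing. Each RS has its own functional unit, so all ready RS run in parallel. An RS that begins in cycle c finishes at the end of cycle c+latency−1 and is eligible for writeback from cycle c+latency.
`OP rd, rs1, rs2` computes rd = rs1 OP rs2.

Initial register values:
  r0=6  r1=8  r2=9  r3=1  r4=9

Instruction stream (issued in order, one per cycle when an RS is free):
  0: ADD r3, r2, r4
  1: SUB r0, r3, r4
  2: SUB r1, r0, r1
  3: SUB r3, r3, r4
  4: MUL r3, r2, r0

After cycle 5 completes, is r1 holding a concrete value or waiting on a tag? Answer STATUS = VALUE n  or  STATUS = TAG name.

  c1: issue ADD r3<-Add1  regs: r0:6,r1:8,r2:9,r3:Add1,r4:9
  c2: issue SUB r0<-Add2  regs: r0:Add2,r1:8,r2:9,r3:Add1,r4:9
  c3: CDB Add1=18; issue SUB r1<-Add1  regs: r0:Add2,r1:Add1,r2:9,r3:18,r4:9
  c4: issue SUB r3<-Add3  regs: r0:Add2,r1:Add1,r2:9,r3:Add3,r4:9
  c5: CDB Add2=9; issue MUL r3<-Mul1  regs: r0:9,r1:Add1,r2:9,r3:Mul1,r4:9

STATUS = TAG Add1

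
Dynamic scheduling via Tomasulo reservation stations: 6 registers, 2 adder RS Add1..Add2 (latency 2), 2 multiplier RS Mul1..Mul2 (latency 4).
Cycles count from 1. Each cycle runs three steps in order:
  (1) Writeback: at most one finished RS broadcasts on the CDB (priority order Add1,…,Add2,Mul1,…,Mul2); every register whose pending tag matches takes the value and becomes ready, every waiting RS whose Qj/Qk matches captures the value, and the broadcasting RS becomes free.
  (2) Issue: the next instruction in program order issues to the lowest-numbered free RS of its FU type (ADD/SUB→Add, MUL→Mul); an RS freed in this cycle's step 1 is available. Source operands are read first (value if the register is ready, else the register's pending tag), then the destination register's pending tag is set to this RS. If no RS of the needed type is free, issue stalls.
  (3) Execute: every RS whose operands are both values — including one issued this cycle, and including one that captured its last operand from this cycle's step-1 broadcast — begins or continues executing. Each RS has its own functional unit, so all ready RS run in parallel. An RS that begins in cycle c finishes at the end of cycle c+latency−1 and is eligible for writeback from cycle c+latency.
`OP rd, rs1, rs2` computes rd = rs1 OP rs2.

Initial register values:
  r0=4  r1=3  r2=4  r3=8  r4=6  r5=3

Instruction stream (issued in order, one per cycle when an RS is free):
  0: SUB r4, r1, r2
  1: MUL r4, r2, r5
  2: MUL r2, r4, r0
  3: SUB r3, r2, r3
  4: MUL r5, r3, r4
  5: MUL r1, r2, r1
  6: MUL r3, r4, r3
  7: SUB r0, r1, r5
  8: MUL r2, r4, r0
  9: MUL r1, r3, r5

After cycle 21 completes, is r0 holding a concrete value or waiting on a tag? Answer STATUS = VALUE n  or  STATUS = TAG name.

  c1: issue SUB r4<-Add1  regs: r0:4,r1:3,r2:4,r3:8,r4:Add1,r5:3
  c2: issue MUL r4<-Mul1  regs: r0:4,r1:3,r2:4,r3:8,r4:Mul1,r5:3
  c3: CDB Add1=-1; issue MUL r2<-Mul2  regs: r0:4,r1:3,r2:Mul2,r3:8,r4:Mul1,r5:3
  c4: issue SUB r3<-Add1  regs: r0:4,r1:3,r2:Mul2,r3:Add1,r4:Mul1,r5:3
  c5: stall  regs: r0:4,r1:3,r2:Mul2,r3:Add1,r4:Mul1,r5:3
  c6: CDB Mul1=12; issue MUL r5<-Mul1  regs: r0:4,r1:3,r2:Mul2,r3:Add1,r4:12,r5:Mul1
  c7: stall  regs: r0:4,r1:3,r2:Mul2,r3:Add1,r4:12,r5:Mul1
  c8: stall  regs: r0:4,r1:3,r2:Mul2,r3:Add1,r4:12,r5:Mul1
  c9: stall  regs: r0:4,r1:3,r2:Mul2,r3:Add1,r4:12,r5:Mul1
  c10: CDB Mul2=48; issue MUL r1<-Mul2  regs: r0:4,r1:Mul2,r2:48,r3:Add1,r4:12,r5:Mul1
  c11: stall  regs: r0:4,r1:Mul2,r2:48,r3:Add1,r4:12,r5:Mul1
  c12: CDB Add1=40; stall  regs: r0:4,r1:Mul2,r2:48,r3:40,r4:12,r5:Mul1
  c13: stall  regs: r0:4,r1:Mul2,r2:48,r3:40,r4:12,r5:Mul1
  c14: CDB Mul2=144; issue MUL r3<-Mul2  regs: r0:4,r1:144,r2:48,r3:Mul2,r4:12,r5:Mul1
  c15: issue SUB r0<-Add1  regs: r0:Add1,r1:144,r2:48,r3:Mul2,r4:12,r5:Mul1
  c16: CDB Mul1=480; issue MUL r2<-Mul1  regs: r0:Add1,r1:144,r2:Mul1,r3:Mul2,r4:12,r5:480
  c17: stall  regs: r0:Add1,r1:144,r2:Mul1,r3:Mul2,r4:12,r5:480
  c18: CDB Add1=-336; stall  regs: r0:-336,r1:144,r2:Mul1,r3:Mul2,r4:12,r5:480
  c19: CDB Mul2=480; issue MUL r1<-Mul2  regs: r0:-336,r1:Mul2,r2:Mul1,r3:480,r4:12,r5:480
  c20: -  regs: r0:-336,r1:Mul2,r2:Mul1,r3:480,r4:12,r5:480
  c21: -  regs: r0:-336,r1:Mul2,r2:Mul1,r3:480,r4:12,r5:480

STATUS = VALUE -336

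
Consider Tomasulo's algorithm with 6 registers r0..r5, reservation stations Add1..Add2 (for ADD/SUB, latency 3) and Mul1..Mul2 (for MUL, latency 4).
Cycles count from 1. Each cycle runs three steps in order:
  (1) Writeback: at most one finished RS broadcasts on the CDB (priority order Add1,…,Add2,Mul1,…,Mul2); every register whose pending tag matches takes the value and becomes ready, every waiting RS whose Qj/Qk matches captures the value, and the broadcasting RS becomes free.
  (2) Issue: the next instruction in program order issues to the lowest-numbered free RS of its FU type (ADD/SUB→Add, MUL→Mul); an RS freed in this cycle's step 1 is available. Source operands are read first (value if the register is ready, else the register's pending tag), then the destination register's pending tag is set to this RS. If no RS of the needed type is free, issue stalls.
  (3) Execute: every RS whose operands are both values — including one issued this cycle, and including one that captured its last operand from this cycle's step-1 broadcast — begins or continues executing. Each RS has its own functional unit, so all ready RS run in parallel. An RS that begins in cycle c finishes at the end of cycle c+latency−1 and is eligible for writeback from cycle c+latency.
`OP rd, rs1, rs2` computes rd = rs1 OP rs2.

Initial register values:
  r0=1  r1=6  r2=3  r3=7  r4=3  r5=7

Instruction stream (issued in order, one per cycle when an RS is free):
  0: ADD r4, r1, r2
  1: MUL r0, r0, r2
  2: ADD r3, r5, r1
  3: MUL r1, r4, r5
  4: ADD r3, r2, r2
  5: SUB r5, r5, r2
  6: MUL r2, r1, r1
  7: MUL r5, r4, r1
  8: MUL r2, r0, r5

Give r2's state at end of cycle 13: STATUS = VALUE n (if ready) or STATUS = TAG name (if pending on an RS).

STATUS = TAG Mul1

  c1: issue ADD r4<-Add1  regs: r0:1,r1:6,r2:3,r3:7,r4:Add1,r5:7
  c2: issue MUL r0<-Mul1  regs: r0:Mul1,r1:6,r2:3,r3:7,r4:Add1,r5:7
  c3: issue ADD r3<-Add2  regs: r0:Mul1,r1:6,r2:3,r3:Add2,r4:Add1,r5:7
  c4: CDB Add1=9; issue MUL r1<-Mul2  regs: r0:Mul1,r1:Mul2,r2:3,r3:Add2,r4:9,r5:7
  c5: issue ADD r3<-Add1  regs: r0:Mul1,r1:Mul2,r2:3,r3:Add1,r4:9,r5:7
  c6: CDB Add2=13; issue SUB r5<-Add2  regs: r0:Mul1,r1:Mul2,r2:3,r3:Add1,r4:9,r5:Add2
  c7: CDB Mul1=3; issue MUL r2<-Mul1  regs: r0:3,r1:Mul2,r2:Mul1,r3:Add1,r4:9,r5:Add2
  c8: CDB Add1=6; stall  regs: r0:3,r1:Mul2,r2:Mul1,r3:6,r4:9,r5:Add2
  c9: CDB Add2=4; stall  regs: r0:3,r1:Mul2,r2:Mul1,r3:6,r4:9,r5:4
  c10: CDB Mul2=63; issue MUL r5<-Mul2  regs: r0:3,r1:63,r2:Mul1,r3:6,r4:9,r5:Mul2
  c11: stall  regs: r0:3,r1:63,r2:Mul1,r3:6,r4:9,r5:Mul2
  c12: stall  regs: r0:3,r1:63,r2:Mul1,r3:6,r4:9,r5:Mul2
  c13: stall  regs: r0:3,r1:63,r2:Mul1,r3:6,r4:9,r5:Mul2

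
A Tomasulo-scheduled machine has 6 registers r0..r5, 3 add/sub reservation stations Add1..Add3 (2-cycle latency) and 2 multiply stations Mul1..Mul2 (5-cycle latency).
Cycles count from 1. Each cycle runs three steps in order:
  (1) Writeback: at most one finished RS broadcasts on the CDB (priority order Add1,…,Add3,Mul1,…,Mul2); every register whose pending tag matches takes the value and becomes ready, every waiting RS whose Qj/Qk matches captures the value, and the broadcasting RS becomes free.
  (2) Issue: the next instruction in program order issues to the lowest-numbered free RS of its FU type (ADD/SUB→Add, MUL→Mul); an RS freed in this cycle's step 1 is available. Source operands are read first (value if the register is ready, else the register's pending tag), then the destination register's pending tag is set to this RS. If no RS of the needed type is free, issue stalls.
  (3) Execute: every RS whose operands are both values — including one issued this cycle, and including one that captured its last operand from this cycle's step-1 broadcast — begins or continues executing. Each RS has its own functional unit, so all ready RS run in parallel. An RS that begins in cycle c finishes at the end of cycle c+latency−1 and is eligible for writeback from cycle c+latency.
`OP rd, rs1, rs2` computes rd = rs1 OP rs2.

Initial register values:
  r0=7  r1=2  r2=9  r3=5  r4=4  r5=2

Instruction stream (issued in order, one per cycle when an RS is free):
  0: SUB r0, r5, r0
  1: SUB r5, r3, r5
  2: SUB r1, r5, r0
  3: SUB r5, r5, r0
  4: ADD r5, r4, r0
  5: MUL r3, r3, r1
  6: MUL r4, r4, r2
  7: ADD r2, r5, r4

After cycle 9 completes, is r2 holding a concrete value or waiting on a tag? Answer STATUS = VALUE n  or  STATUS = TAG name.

STATUS = TAG Add1

cycle 1: issue SUB r0<-Add1 // r0:Add1,r1:2,r2:9,r3:5,r4:4,r5:2
cycle 2: issue SUB r5<-Add2 // r0:Add1,r1:2,r2:9,r3:5,r4:4,r5:Add2
cycle 3: CDB Add1=-5; issue SUB r1<-Add1 // r0:-5,r1:Add1,r2:9,r3:5,r4:4,r5:Add2
cycle 4: CDB Add2=3; issue SUB r5<-Add2 // r0:-5,r1:Add1,r2:9,r3:5,r4:4,r5:Add2
cycle 5: issue ADD r5<-Add3 // r0:-5,r1:Add1,r2:9,r3:5,r4:4,r5:Add3
cycle 6: CDB Add1=8; issue MUL r3<-Mul1 // r0:-5,r1:8,r2:9,r3:Mul1,r4:4,r5:Add3
cycle 7: CDB Add2=8; issue MUL r4<-Mul2 // r0:-5,r1:8,r2:9,r3:Mul1,r4:Mul2,r5:Add3
cycle 8: CDB Add3=-1; issue ADD r2<-Add1 // r0:-5,r1:8,r2:Add1,r3:Mul1,r4:Mul2,r5:-1
cycle 9: - // r0:-5,r1:8,r2:Add1,r3:Mul1,r4:Mul2,r5:-1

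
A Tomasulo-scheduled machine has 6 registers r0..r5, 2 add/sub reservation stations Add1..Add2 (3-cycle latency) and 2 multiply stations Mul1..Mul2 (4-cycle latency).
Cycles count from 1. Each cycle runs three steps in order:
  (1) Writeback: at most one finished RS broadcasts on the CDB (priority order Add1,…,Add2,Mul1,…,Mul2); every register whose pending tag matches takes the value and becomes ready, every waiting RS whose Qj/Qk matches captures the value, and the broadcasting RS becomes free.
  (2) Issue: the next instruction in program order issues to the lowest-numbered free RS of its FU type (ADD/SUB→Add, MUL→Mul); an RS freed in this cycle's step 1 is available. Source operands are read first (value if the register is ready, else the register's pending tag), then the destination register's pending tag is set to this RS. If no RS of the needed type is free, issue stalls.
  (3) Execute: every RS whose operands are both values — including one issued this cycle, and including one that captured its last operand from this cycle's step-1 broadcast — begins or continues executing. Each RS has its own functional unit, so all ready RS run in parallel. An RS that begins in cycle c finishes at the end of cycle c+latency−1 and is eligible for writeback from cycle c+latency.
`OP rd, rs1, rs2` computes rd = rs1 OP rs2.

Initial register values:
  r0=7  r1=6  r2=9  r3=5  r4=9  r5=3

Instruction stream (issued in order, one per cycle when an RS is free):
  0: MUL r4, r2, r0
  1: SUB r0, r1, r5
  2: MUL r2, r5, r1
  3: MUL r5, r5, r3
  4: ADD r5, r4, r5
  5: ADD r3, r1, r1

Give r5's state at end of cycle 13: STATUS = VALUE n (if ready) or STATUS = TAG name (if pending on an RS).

STATUS = VALUE 78

c1: issue MUL r4<-Mul1 | r0:7,r1:6,r2:9,r3:5,r4:Mul1,r5:3
c2: issue SUB r0<-Add1 | r0:Add1,r1:6,r2:9,r3:5,r4:Mul1,r5:3
c3: issue MUL r2<-Mul2 | r0:Add1,r1:6,r2:Mul2,r3:5,r4:Mul1,r5:3
c4: stall | r0:Add1,r1:6,r2:Mul2,r3:5,r4:Mul1,r5:3
c5: CDB Add1=3; stall | r0:3,r1:6,r2:Mul2,r3:5,r4:Mul1,r5:3
c6: CDB Mul1=63; issue MUL r5<-Mul1 | r0:3,r1:6,r2:Mul2,r3:5,r4:63,r5:Mul1
c7: CDB Mul2=18; issue ADD r5<-Add1 | r0:3,r1:6,r2:18,r3:5,r4:63,r5:Add1
c8: issue ADD r3<-Add2 | r0:3,r1:6,r2:18,r3:Add2,r4:63,r5:Add1
c9: - | r0:3,r1:6,r2:18,r3:Add2,r4:63,r5:Add1
c10: CDB Mul1=15 | r0:3,r1:6,r2:18,r3:Add2,r4:63,r5:Add1
c11: CDB Add2=12 | r0:3,r1:6,r2:18,r3:12,r4:63,r5:Add1
c12: - | r0:3,r1:6,r2:18,r3:12,r4:63,r5:Add1
c13: CDB Add1=78 | r0:3,r1:6,r2:18,r3:12,r4:63,r5:78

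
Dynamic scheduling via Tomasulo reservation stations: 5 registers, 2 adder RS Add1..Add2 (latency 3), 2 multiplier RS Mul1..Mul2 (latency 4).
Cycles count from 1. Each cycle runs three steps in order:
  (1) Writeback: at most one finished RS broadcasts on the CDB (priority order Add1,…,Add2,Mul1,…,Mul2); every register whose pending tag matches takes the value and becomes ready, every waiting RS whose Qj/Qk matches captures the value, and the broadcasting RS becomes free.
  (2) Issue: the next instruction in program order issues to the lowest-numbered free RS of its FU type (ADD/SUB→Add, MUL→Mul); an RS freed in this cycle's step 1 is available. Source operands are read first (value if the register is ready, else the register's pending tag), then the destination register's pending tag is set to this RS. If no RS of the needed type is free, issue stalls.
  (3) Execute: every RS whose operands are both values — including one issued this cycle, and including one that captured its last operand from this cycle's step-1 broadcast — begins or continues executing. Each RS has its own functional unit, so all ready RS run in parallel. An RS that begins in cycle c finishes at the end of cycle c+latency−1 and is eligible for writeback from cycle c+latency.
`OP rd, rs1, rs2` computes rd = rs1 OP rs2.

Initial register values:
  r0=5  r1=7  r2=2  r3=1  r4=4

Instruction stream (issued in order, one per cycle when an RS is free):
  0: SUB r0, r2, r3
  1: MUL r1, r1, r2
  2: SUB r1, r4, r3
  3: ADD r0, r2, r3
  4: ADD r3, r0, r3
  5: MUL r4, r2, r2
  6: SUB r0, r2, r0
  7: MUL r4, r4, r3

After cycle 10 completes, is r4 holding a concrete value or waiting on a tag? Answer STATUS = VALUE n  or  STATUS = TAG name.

STATUS = TAG Mul1

  c1: issue SUB r0<-Add1  regs: r0:Add1,r1:7,r2:2,r3:1,r4:4
  c2: issue MUL r1<-Mul1  regs: r0:Add1,r1:Mul1,r2:2,r3:1,r4:4
  c3: issue SUB r1<-Add2  regs: r0:Add1,r1:Add2,r2:2,r3:1,r4:4
  c4: CDB Add1=1; issue ADD r0<-Add1  regs: r0:Add1,r1:Add2,r2:2,r3:1,r4:4
  c5: stall  regs: r0:Add1,r1:Add2,r2:2,r3:1,r4:4
  c6: CDB Add2=3; issue ADD r3<-Add2  regs: r0:Add1,r1:3,r2:2,r3:Add2,r4:4
  c7: CDB Add1=3; issue MUL r4<-Mul2  regs: r0:3,r1:3,r2:2,r3:Add2,r4:Mul2
  c8: CDB Mul1=14; issue SUB r0<-Add1  regs: r0:Add1,r1:3,r2:2,r3:Add2,r4:Mul2
  c9: issue MUL r4<-Mul1  regs: r0:Add1,r1:3,r2:2,r3:Add2,r4:Mul1
  c10: CDB Add2=4  regs: r0:Add1,r1:3,r2:2,r3:4,r4:Mul1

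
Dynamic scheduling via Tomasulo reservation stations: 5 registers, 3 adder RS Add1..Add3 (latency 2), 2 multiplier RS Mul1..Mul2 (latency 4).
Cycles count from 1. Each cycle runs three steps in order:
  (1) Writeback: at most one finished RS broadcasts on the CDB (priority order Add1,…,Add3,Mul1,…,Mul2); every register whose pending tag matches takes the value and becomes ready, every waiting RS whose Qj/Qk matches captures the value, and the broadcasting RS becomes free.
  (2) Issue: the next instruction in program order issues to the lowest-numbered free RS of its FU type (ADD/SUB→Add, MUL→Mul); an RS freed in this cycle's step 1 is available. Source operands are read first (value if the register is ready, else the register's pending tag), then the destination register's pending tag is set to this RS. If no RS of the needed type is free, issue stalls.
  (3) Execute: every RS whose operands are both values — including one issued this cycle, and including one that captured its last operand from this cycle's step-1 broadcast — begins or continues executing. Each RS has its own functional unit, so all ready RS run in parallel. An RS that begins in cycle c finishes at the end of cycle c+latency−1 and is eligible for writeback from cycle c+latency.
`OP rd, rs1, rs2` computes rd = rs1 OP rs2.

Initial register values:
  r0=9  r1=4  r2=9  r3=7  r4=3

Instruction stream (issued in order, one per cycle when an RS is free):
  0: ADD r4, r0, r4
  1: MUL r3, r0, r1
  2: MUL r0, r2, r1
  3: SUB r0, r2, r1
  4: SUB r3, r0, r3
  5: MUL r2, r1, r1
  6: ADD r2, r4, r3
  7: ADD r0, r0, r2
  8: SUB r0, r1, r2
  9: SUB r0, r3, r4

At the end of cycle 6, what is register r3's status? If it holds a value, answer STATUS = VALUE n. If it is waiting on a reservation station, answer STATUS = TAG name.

c1: issue ADD r4<-Add1 | r0:9,r1:4,r2:9,r3:7,r4:Add1
c2: issue MUL r3<-Mul1 | r0:9,r1:4,r2:9,r3:Mul1,r4:Add1
c3: CDB Add1=12; issue MUL r0<-Mul2 | r0:Mul2,r1:4,r2:9,r3:Mul1,r4:12
c4: issue SUB r0<-Add1 | r0:Add1,r1:4,r2:9,r3:Mul1,r4:12
c5: issue SUB r3<-Add2 | r0:Add1,r1:4,r2:9,r3:Add2,r4:12
c6: CDB Add1=5; stall | r0:5,r1:4,r2:9,r3:Add2,r4:12

STATUS = TAG Add2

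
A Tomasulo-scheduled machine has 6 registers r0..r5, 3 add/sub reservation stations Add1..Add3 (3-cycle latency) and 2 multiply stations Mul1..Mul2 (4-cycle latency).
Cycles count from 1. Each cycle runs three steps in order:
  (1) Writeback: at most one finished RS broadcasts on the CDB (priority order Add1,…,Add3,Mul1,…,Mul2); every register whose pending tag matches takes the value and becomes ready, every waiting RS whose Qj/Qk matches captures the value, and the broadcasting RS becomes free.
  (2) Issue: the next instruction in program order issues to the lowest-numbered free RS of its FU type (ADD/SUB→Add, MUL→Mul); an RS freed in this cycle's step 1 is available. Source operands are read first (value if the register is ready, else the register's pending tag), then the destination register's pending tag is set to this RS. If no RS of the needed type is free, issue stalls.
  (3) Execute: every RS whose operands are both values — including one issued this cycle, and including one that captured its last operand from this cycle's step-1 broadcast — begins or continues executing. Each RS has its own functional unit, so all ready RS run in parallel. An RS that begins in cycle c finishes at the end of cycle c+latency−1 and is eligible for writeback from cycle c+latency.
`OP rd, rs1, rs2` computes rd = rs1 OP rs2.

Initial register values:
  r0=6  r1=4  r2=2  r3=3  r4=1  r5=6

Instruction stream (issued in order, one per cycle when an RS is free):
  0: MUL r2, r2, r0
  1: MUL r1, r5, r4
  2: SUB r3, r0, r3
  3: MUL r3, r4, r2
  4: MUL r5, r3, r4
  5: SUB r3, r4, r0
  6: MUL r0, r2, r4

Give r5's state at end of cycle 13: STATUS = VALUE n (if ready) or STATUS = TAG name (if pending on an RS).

STATUS = TAG Mul2

  c1: issue MUL r2<-Mul1  regs: r0:6,r1:4,r2:Mul1,r3:3,r4:1,r5:6
  c2: issue MUL r1<-Mul2  regs: r0:6,r1:Mul2,r2:Mul1,r3:3,r4:1,r5:6
  c3: issue SUB r3<-Add1  regs: r0:6,r1:Mul2,r2:Mul1,r3:Add1,r4:1,r5:6
  c4: stall  regs: r0:6,r1:Mul2,r2:Mul1,r3:Add1,r4:1,r5:6
  c5: CDB Mul1=12; issue MUL r3<-Mul1  regs: r0:6,r1:Mul2,r2:12,r3:Mul1,r4:1,r5:6
  c6: CDB Add1=3; stall  regs: r0:6,r1:Mul2,r2:12,r3:Mul1,r4:1,r5:6
  c7: CDB Mul2=6; issue MUL r5<-Mul2  regs: r0:6,r1:6,r2:12,r3:Mul1,r4:1,r5:Mul2
  c8: issue SUB r3<-Add1  regs: r0:6,r1:6,r2:12,r3:Add1,r4:1,r5:Mul2
  c9: CDB Mul1=12; issue MUL r0<-Mul1  regs: r0:Mul1,r1:6,r2:12,r3:Add1,r4:1,r5:Mul2
  c10: -  regs: r0:Mul1,r1:6,r2:12,r3:Add1,r4:1,r5:Mul2
  c11: CDB Add1=-5  regs: r0:Mul1,r1:6,r2:12,r3:-5,r4:1,r5:Mul2
  c12: -  regs: r0:Mul1,r1:6,r2:12,r3:-5,r4:1,r5:Mul2
  c13: CDB Mul1=12  regs: r0:12,r1:6,r2:12,r3:-5,r4:1,r5:Mul2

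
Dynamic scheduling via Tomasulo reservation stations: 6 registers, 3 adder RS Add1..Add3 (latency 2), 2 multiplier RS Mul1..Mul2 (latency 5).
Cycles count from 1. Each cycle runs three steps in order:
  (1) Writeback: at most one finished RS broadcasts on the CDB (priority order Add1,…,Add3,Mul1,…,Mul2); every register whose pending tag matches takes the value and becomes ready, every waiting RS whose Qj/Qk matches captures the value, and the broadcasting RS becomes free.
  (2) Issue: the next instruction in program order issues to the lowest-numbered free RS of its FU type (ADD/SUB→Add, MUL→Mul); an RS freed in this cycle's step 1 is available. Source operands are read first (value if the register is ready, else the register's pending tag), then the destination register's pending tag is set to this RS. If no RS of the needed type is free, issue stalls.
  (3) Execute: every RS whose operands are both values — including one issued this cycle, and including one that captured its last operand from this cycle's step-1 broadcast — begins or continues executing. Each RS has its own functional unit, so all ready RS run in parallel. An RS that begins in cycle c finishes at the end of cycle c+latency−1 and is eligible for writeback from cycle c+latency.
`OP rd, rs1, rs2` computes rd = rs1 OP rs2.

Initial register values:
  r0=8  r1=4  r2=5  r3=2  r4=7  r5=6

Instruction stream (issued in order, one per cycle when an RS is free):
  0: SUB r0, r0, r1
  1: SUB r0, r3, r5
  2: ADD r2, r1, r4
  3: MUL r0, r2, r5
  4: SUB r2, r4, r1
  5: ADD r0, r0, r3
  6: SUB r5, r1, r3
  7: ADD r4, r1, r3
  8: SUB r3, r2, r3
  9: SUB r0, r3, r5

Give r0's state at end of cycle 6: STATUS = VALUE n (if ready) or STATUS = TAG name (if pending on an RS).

  c1: issue SUB r0<-Add1  regs: r0:Add1,r1:4,r2:5,r3:2,r4:7,r5:6
  c2: issue SUB r0<-Add2  regs: r0:Add2,r1:4,r2:5,r3:2,r4:7,r5:6
  c3: CDB Add1=4; issue ADD r2<-Add1  regs: r0:Add2,r1:4,r2:Add1,r3:2,r4:7,r5:6
  c4: CDB Add2=-4; issue MUL r0<-Mul1  regs: r0:Mul1,r1:4,r2:Add1,r3:2,r4:7,r5:6
  c5: CDB Add1=11; issue SUB r2<-Add1  regs: r0:Mul1,r1:4,r2:Add1,r3:2,r4:7,r5:6
  c6: issue ADD r0<-Add2  regs: r0:Add2,r1:4,r2:Add1,r3:2,r4:7,r5:6

STATUS = TAG Add2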